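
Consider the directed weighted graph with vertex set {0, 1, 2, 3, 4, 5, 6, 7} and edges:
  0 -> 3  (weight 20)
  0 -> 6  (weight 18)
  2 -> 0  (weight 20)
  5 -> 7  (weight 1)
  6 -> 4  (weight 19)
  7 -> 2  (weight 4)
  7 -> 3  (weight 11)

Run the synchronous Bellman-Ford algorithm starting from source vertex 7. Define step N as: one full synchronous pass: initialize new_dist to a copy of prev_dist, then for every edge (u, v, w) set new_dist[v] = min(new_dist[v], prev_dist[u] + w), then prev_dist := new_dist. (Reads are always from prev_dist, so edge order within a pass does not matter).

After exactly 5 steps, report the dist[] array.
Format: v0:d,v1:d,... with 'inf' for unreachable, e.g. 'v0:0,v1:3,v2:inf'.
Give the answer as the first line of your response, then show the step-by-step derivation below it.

v0:24,v1:inf,v2:4,v3:11,v4:61,v5:inf,v6:42,v7:0

step 1: dist = v0:inf,v1:inf,v2:4,v3:11,v4:inf,v5:inf,v6:inf,v7:0
step 2: dist = v0:24,v1:inf,v2:4,v3:11,v4:inf,v5:inf,v6:inf,v7:0
step 3: dist = v0:24,v1:inf,v2:4,v3:11,v4:inf,v5:inf,v6:42,v7:0
step 4: dist = v0:24,v1:inf,v2:4,v3:11,v4:61,v5:inf,v6:42,v7:0
step 5: dist = v0:24,v1:inf,v2:4,v3:11,v4:61,v5:inf,v6:42,v7:0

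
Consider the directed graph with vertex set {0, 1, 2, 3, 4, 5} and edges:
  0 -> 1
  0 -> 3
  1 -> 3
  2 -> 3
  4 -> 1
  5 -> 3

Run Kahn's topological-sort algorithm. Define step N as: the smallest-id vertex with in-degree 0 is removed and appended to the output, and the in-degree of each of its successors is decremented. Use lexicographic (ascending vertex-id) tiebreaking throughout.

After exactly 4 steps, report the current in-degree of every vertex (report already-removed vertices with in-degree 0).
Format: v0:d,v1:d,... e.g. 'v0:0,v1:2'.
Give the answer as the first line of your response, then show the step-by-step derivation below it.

v0:0,v1:0,v2:0,v3:1,v4:0,v5:0

step 1: output 0; order=[0]; indeg=(0,1,0,3,0,0)
step 2: output 2; order=[0,2]; indeg=(0,1,0,2,0,0)
step 3: output 4; order=[0,2,4]; indeg=(0,0,0,2,0,0)
step 4: output 1; order=[0,2,4,1]; indeg=(0,0,0,1,0,0)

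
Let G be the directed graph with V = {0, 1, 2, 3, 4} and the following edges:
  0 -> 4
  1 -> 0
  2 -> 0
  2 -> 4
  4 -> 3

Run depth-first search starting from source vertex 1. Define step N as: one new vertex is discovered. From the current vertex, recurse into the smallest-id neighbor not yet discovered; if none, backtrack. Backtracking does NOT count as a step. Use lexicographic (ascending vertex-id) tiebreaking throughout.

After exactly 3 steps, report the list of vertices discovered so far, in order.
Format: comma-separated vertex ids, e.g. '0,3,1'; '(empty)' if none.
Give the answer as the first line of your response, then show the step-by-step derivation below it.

1,0,4

step 1: discover 1; path=1; order=1
step 2: discover 0; path=1>0; order=1,0
step 3: discover 4; path=1>0>4; order=1,0,4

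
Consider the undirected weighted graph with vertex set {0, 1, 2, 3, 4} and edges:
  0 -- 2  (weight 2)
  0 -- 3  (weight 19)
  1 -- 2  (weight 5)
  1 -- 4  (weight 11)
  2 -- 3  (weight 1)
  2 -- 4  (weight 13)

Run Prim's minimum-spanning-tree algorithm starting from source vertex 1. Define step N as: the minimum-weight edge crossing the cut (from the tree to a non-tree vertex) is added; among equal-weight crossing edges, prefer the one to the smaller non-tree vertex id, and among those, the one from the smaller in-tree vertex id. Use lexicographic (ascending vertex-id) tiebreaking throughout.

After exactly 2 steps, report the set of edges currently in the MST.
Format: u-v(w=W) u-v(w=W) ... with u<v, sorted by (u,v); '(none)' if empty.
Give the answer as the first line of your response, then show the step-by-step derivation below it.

1-2(w=5) 2-3(w=1)

step 1: add edge 1-2 (w=5); MST = {1-2(w=5)}
step 2: add edge 2-3 (w=1); MST = {1-2(w=5) 2-3(w=1)}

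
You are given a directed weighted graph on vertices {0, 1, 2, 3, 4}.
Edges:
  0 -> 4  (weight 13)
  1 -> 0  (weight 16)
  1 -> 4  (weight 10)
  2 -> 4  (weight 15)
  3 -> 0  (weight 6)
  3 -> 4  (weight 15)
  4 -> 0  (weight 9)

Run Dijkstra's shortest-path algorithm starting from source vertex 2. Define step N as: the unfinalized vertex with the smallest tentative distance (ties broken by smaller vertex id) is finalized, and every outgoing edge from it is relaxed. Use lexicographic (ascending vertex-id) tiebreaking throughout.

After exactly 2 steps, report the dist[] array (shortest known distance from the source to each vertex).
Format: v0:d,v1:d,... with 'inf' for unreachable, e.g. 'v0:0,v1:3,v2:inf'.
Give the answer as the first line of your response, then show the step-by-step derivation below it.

v0:24,v1:inf,v2:0,v3:inf,v4:15

step 1: dist = v0:inf,v1:inf,v2:0,v3:inf,v4:15
step 2: dist = v0:24,v1:inf,v2:0,v3:inf,v4:15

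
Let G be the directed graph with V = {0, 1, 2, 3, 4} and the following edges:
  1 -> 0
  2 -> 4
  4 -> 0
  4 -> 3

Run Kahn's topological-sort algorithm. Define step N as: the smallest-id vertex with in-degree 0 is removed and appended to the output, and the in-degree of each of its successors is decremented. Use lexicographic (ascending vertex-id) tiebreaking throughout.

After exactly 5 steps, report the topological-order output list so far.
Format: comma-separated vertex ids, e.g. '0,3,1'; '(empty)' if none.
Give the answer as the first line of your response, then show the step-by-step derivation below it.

1,2,4,0,3

step 1: output 1; order=[1]; indeg=(1,0,0,1,1)
step 2: output 2; order=[1,2]; indeg=(1,0,0,1,0)
step 3: output 4; order=[1,2,4]; indeg=(0,0,0,0,0)
step 4: output 0; order=[1,2,4,0]; indeg=(0,0,0,0,0)
step 5: output 3; order=[1,2,4,0,3]; indeg=(0,0,0,0,0)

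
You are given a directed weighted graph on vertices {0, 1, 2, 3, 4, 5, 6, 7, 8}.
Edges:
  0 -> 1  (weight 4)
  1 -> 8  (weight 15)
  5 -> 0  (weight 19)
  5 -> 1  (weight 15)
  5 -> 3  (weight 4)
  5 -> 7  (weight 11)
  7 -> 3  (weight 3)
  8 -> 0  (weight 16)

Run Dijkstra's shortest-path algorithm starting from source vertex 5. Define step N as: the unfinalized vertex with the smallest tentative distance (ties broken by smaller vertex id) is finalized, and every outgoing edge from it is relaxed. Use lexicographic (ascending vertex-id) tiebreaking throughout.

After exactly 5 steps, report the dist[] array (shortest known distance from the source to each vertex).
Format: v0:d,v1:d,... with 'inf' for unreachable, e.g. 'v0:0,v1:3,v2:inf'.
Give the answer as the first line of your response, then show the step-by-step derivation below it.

v0:19,v1:15,v2:inf,v3:4,v4:inf,v5:0,v6:inf,v7:11,v8:30

step 1: dist = v0:19,v1:15,v2:inf,v3:4,v4:inf,v5:0,v6:inf,v7:11,v8:inf
step 2: dist = v0:19,v1:15,v2:inf,v3:4,v4:inf,v5:0,v6:inf,v7:11,v8:inf
step 3: dist = v0:19,v1:15,v2:inf,v3:4,v4:inf,v5:0,v6:inf,v7:11,v8:inf
step 4: dist = v0:19,v1:15,v2:inf,v3:4,v4:inf,v5:0,v6:inf,v7:11,v8:30
step 5: dist = v0:19,v1:15,v2:inf,v3:4,v4:inf,v5:0,v6:inf,v7:11,v8:30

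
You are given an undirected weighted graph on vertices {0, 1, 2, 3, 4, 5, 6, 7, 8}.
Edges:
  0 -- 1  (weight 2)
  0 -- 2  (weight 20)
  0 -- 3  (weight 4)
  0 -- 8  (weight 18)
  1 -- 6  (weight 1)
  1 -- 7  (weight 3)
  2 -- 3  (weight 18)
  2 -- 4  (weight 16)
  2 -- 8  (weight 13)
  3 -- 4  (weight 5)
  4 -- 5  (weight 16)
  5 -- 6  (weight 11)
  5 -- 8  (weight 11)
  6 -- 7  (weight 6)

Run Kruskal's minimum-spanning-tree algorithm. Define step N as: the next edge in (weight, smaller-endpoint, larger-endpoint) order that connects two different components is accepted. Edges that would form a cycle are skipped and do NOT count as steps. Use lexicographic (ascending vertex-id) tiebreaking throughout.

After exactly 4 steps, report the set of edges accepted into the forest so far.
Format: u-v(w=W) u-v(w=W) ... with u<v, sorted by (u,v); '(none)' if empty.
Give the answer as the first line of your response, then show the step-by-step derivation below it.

0-1(w=2) 0-3(w=4) 1-6(w=1) 1-7(w=3)

step 1: add edge 1-6 (w=1); MST = {1-6(w=1)}
step 2: add edge 0-1 (w=2); MST = {0-1(w=2) 1-6(w=1)}
step 3: add edge 1-7 (w=3); MST = {0-1(w=2) 1-6(w=1) 1-7(w=3)}
step 4: add edge 0-3 (w=4); MST = {0-1(w=2) 0-3(w=4) 1-6(w=1) 1-7(w=3)}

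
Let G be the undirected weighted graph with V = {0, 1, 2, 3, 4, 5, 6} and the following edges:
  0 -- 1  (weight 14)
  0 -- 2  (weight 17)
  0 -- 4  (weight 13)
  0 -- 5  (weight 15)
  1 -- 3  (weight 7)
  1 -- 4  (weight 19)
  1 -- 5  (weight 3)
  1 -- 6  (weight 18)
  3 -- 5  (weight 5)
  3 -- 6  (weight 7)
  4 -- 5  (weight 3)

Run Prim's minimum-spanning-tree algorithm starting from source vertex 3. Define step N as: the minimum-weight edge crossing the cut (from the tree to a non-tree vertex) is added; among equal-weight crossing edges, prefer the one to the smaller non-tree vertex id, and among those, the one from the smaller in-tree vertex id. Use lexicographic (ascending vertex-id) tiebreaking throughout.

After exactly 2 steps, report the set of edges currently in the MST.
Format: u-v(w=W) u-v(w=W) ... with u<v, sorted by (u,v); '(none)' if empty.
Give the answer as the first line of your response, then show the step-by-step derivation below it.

1-5(w=3) 3-5(w=5)

step 1: add edge 3-5 (w=5); MST = {3-5(w=5)}
step 2: add edge 1-5 (w=3); MST = {1-5(w=3) 3-5(w=5)}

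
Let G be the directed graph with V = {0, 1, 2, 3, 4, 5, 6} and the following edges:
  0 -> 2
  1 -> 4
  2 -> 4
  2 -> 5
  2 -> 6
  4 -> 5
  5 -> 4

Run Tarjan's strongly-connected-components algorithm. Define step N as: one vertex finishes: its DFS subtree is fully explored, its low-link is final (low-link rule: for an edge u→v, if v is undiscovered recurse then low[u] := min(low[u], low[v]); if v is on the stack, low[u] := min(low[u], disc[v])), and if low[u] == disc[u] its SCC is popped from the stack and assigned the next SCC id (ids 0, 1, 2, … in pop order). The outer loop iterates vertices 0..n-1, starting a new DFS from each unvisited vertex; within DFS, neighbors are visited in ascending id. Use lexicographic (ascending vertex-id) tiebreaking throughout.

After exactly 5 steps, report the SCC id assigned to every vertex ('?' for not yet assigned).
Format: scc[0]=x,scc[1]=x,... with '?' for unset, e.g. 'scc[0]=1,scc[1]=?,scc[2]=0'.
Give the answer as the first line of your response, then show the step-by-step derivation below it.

scc[0]=3,scc[1]=?,scc[2]=2,scc[3]=?,scc[4]=0,scc[5]=0,scc[6]=1

step 1: low=(low[0]=0,low[1]=?,low[2]=1,low[3]=?,low[4]=2,low[5]=2,low[6]=?); scc=(scc[0]=?,scc[1]=?,scc[2]=?,scc[3]=?,scc[4]=?,scc[5]=?,scc[6]=?)
step 2: low=(low[0]=0,low[1]=?,low[2]=1,low[3]=?,low[4]=2,low[5]=2,low[6]=?); scc=(scc[0]=?,scc[1]=?,scc[2]=?,scc[3]=?,scc[4]=0,scc[5]=0,scc[6]=?)
step 3: low=(low[0]=0,low[1]=?,low[2]=1,low[3]=?,low[4]=2,low[5]=2,low[6]=4); scc=(scc[0]=?,scc[1]=?,scc[2]=?,scc[3]=?,scc[4]=0,scc[5]=0,scc[6]=1)
step 4: low=(low[0]=0,low[1]=?,low[2]=1,low[3]=?,low[4]=2,low[5]=2,low[6]=4); scc=(scc[0]=?,scc[1]=?,scc[2]=2,scc[3]=?,scc[4]=0,scc[5]=0,scc[6]=1)
step 5: low=(low[0]=0,low[1]=?,low[2]=1,low[3]=?,low[4]=2,low[5]=2,low[6]=4); scc=(scc[0]=3,scc[1]=?,scc[2]=2,scc[3]=?,scc[4]=0,scc[5]=0,scc[6]=1)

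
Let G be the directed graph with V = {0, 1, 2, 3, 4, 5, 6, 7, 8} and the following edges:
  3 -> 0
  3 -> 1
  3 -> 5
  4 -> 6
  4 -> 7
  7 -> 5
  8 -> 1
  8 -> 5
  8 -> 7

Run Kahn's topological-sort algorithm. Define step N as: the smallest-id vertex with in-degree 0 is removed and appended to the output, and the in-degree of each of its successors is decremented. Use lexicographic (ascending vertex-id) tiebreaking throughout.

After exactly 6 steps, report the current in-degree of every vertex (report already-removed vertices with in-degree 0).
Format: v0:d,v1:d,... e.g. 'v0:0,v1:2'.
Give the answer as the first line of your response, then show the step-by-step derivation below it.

v0:0,v1:0,v2:0,v3:0,v4:0,v5:1,v6:0,v7:0,v8:0

step 1: output 2; order=[2]; indeg=(1,2,0,0,0,3,1,2,0)
step 2: output 3; order=[2,3]; indeg=(0,1,0,0,0,2,1,2,0)
step 3: output 0; order=[2,3,0]; indeg=(0,1,0,0,0,2,1,2,0)
step 4: output 4; order=[2,3,0,4]; indeg=(0,1,0,0,0,2,0,1,0)
step 5: output 6; order=[2,3,0,4,6]; indeg=(0,1,0,0,0,2,0,1,0)
step 6: output 8; order=[2,3,0,4,6,8]; indeg=(0,0,0,0,0,1,0,0,0)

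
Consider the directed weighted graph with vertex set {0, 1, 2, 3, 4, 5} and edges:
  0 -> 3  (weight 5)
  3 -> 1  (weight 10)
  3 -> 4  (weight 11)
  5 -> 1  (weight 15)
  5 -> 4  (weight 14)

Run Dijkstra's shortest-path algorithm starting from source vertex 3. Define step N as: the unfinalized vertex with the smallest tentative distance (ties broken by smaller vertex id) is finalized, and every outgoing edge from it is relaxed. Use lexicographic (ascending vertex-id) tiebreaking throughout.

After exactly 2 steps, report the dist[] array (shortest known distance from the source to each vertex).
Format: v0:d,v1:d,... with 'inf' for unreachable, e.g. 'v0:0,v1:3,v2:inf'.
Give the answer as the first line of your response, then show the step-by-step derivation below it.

v0:inf,v1:10,v2:inf,v3:0,v4:11,v5:inf

step 1: dist = v0:inf,v1:10,v2:inf,v3:0,v4:11,v5:inf
step 2: dist = v0:inf,v1:10,v2:inf,v3:0,v4:11,v5:inf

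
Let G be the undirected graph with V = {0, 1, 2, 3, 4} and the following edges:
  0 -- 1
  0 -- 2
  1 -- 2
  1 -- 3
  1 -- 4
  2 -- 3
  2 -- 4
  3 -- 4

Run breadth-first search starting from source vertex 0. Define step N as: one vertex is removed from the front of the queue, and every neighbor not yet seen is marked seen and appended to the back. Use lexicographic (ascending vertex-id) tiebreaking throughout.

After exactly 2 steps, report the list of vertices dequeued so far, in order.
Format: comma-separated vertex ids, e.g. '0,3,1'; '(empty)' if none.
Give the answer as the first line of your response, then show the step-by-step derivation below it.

0,1

step 1: dequeue 0; queue=[1,2]; order=0
step 2: dequeue 1; queue=[2,3,4]; order=0,1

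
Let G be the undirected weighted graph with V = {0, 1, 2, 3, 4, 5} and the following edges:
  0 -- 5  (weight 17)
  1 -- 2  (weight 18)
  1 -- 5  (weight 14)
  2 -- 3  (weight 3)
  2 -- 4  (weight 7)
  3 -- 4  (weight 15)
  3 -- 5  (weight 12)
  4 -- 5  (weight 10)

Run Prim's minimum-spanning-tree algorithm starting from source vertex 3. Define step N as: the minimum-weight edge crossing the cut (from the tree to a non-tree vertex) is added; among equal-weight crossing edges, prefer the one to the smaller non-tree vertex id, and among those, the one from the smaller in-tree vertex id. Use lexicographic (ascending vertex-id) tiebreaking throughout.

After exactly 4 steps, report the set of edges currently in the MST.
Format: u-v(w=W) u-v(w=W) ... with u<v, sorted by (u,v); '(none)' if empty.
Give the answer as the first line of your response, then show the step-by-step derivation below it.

1-5(w=14) 2-3(w=3) 2-4(w=7) 4-5(w=10)

step 1: add edge 2-3 (w=3); MST = {2-3(w=3)}
step 2: add edge 2-4 (w=7); MST = {2-3(w=3) 2-4(w=7)}
step 3: add edge 4-5 (w=10); MST = {2-3(w=3) 2-4(w=7) 4-5(w=10)}
step 4: add edge 1-5 (w=14); MST = {1-5(w=14) 2-3(w=3) 2-4(w=7) 4-5(w=10)}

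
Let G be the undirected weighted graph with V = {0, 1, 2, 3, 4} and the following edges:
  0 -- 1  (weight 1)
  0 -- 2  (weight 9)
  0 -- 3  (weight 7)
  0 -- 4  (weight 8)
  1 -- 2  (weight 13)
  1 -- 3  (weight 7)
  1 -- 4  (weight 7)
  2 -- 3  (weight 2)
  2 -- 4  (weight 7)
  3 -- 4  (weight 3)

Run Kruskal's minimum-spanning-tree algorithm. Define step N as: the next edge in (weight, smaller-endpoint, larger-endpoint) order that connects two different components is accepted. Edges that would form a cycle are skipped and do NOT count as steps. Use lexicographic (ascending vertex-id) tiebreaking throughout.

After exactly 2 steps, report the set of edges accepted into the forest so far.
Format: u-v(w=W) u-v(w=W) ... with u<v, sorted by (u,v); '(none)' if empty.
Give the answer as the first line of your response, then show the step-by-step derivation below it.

0-1(w=1) 2-3(w=2)

step 1: add edge 0-1 (w=1); MST = {0-1(w=1)}
step 2: add edge 2-3 (w=2); MST = {0-1(w=1) 2-3(w=2)}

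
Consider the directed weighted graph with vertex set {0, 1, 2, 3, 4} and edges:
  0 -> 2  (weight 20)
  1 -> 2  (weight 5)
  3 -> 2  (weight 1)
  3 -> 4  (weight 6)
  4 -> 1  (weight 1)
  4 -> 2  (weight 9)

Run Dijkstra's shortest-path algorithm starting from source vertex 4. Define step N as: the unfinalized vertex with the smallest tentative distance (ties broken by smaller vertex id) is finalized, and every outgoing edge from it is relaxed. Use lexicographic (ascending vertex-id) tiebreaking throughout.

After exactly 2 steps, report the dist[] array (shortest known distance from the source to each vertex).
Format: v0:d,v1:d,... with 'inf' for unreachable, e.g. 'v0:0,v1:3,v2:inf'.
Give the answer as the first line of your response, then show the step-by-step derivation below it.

v0:inf,v1:1,v2:6,v3:inf,v4:0

step 1: dist = v0:inf,v1:1,v2:9,v3:inf,v4:0
step 2: dist = v0:inf,v1:1,v2:6,v3:inf,v4:0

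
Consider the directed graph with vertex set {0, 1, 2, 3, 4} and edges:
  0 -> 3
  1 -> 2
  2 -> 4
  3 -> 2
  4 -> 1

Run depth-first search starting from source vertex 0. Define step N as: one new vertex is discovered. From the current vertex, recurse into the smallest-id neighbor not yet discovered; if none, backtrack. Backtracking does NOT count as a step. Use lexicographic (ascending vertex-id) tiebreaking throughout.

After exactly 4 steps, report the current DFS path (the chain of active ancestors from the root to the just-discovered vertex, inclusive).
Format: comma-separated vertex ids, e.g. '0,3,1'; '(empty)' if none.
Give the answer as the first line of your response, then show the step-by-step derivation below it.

0,3,2,4

step 1: discover 0; path=0; order=0
step 2: discover 3; path=0>3; order=0,3
step 3: discover 2; path=0>3>2; order=0,3,2
step 4: discover 4; path=0>3>2>4; order=0,3,2,4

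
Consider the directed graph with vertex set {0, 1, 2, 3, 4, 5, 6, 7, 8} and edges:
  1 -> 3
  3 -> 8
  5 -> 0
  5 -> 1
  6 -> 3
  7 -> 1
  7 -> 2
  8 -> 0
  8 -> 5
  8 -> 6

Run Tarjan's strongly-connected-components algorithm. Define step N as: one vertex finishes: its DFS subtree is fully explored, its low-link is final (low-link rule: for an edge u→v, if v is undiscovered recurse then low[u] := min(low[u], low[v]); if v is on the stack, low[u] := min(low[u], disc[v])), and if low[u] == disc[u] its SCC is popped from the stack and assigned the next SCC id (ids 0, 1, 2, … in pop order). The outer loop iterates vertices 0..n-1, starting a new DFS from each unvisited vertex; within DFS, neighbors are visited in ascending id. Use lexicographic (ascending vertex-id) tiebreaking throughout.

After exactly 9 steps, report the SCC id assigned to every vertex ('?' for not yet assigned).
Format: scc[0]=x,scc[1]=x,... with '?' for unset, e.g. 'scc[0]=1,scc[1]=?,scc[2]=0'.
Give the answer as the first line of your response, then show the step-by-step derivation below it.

scc[0]=0,scc[1]=1,scc[2]=2,scc[3]=1,scc[4]=3,scc[5]=1,scc[6]=1,scc[7]=4,scc[8]=1

step 1: low=(low[0]=0,low[1]=?,low[2]=?,low[3]=?,low[4]=?,low[5]=?,low[6]=?,low[7]=?,low[8]=?); scc=(scc[0]=0,scc[1]=?,scc[2]=?,scc[3]=?,scc[4]=?,scc[5]=?,scc[6]=?,scc[7]=?,scc[8]=?)
step 2: low=(low[0]=0,low[1]=1,low[2]=?,low[3]=2,low[4]=?,low[5]=1,low[6]=?,low[7]=?,low[8]=3); scc=(scc[0]=0,scc[1]=?,scc[2]=?,scc[3]=?,scc[4]=?,scc[5]=?,scc[6]=?,scc[7]=?,scc[8]=?)
step 3: low=(low[0]=0,low[1]=1,low[2]=?,low[3]=2,low[4]=?,low[5]=1,low[6]=2,low[7]=?,low[8]=1); scc=(scc[0]=0,scc[1]=?,scc[2]=?,scc[3]=?,scc[4]=?,scc[5]=?,scc[6]=?,scc[7]=?,scc[8]=?)
step 4: low=(low[0]=0,low[1]=1,low[2]=?,low[3]=2,low[4]=?,low[5]=1,low[6]=2,low[7]=?,low[8]=1); scc=(scc[0]=0,scc[1]=?,scc[2]=?,scc[3]=?,scc[4]=?,scc[5]=?,scc[6]=?,scc[7]=?,scc[8]=?)
step 5: low=(low[0]=0,low[1]=1,low[2]=?,low[3]=1,low[4]=?,low[5]=1,low[6]=2,low[7]=?,low[8]=1); scc=(scc[0]=0,scc[1]=?,scc[2]=?,scc[3]=?,scc[4]=?,scc[5]=?,scc[6]=?,scc[7]=?,scc[8]=?)
step 6: low=(low[0]=0,low[1]=1,low[2]=?,low[3]=1,low[4]=?,low[5]=1,low[6]=2,low[7]=?,low[8]=1); scc=(scc[0]=0,scc[1]=1,scc[2]=?,scc[3]=1,scc[4]=?,scc[5]=1,scc[6]=1,scc[7]=?,scc[8]=1)
step 7: low=(low[0]=0,low[1]=1,low[2]=6,low[3]=1,low[4]=?,low[5]=1,low[6]=2,low[7]=?,low[8]=1); scc=(scc[0]=0,scc[1]=1,scc[2]=2,scc[3]=1,scc[4]=?,scc[5]=1,scc[6]=1,scc[7]=?,scc[8]=1)
step 8: low=(low[0]=0,low[1]=1,low[2]=6,low[3]=1,low[4]=7,low[5]=1,low[6]=2,low[7]=?,low[8]=1); scc=(scc[0]=0,scc[1]=1,scc[2]=2,scc[3]=1,scc[4]=3,scc[5]=1,scc[6]=1,scc[7]=?,scc[8]=1)
step 9: low=(low[0]=0,low[1]=1,low[2]=6,low[3]=1,low[4]=7,low[5]=1,low[6]=2,low[7]=8,low[8]=1); scc=(scc[0]=0,scc[1]=1,scc[2]=2,scc[3]=1,scc[4]=3,scc[5]=1,scc[6]=1,scc[7]=4,scc[8]=1)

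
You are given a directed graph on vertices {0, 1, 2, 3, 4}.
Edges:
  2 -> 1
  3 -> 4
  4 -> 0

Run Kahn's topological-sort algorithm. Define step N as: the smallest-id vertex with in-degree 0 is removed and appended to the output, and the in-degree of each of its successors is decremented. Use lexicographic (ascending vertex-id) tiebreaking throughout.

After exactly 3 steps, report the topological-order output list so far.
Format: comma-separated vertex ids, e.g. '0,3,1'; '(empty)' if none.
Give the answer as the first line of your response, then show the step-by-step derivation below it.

2,1,3

step 1: output 2; order=[2]; indeg=(1,0,0,0,1)
step 2: output 1; order=[2,1]; indeg=(1,0,0,0,1)
step 3: output 3; order=[2,1,3]; indeg=(1,0,0,0,0)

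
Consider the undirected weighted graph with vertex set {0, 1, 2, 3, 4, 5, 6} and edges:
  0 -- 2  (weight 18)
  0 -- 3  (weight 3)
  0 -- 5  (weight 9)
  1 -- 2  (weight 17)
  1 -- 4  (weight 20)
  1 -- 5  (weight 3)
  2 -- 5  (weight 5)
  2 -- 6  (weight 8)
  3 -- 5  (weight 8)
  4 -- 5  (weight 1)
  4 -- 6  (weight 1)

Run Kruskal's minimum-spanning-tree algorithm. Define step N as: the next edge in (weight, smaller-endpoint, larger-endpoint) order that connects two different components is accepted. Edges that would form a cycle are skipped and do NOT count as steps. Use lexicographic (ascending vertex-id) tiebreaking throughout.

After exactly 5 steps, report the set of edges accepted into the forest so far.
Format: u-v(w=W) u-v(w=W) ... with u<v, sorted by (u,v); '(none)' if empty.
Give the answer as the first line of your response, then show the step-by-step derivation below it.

0-3(w=3) 1-5(w=3) 2-5(w=5) 4-5(w=1) 4-6(w=1)

step 1: add edge 4-5 (w=1); MST = {4-5(w=1)}
step 2: add edge 4-6 (w=1); MST = {4-5(w=1) 4-6(w=1)}
step 3: add edge 0-3 (w=3); MST = {0-3(w=3) 4-5(w=1) 4-6(w=1)}
step 4: add edge 1-5 (w=3); MST = {0-3(w=3) 1-5(w=3) 4-5(w=1) 4-6(w=1)}
step 5: add edge 2-5 (w=5); MST = {0-3(w=3) 1-5(w=3) 2-5(w=5) 4-5(w=1) 4-6(w=1)}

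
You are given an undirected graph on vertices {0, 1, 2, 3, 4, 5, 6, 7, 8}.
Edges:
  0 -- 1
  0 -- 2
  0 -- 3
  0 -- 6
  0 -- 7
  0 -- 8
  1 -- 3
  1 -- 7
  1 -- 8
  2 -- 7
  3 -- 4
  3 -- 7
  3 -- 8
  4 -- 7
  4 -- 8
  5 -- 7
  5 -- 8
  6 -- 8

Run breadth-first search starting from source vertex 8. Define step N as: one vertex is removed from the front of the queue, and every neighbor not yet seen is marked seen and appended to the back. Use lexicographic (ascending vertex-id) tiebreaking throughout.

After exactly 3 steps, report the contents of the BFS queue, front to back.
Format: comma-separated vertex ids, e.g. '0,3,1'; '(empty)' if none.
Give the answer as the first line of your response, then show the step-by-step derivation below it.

3,4,5,6,2,7

step 1: dequeue 8; queue=[0,1,3,4,5,6]; order=8
step 2: dequeue 0; queue=[1,3,4,5,6,2,7]; order=8,0
step 3: dequeue 1; queue=[3,4,5,6,2,7]; order=8,0,1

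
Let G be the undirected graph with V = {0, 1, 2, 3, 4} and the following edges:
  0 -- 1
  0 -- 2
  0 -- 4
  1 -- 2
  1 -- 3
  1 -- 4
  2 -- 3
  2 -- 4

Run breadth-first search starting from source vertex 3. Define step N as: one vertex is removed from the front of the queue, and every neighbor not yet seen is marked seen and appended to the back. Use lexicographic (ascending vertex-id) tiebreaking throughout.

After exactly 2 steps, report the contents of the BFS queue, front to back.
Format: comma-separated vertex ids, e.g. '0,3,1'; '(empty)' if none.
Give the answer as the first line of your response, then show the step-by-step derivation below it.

2,0,4

step 1: dequeue 3; queue=[1,2]; order=3
step 2: dequeue 1; queue=[2,0,4]; order=3,1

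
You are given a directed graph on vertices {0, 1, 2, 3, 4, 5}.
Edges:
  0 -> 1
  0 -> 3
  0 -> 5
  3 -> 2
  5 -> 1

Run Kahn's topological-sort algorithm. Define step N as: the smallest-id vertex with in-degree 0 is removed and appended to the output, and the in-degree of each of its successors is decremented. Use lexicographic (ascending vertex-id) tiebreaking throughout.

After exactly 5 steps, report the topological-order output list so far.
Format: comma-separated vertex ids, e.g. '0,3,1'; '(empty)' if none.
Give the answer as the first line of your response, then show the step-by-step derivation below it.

0,3,2,4,5

step 1: output 0; order=[0]; indeg=(0,1,1,0,0,0)
step 2: output 3; order=[0,3]; indeg=(0,1,0,0,0,0)
step 3: output 2; order=[0,3,2]; indeg=(0,1,0,0,0,0)
step 4: output 4; order=[0,3,2,4]; indeg=(0,1,0,0,0,0)
step 5: output 5; order=[0,3,2,4,5]; indeg=(0,0,0,0,0,0)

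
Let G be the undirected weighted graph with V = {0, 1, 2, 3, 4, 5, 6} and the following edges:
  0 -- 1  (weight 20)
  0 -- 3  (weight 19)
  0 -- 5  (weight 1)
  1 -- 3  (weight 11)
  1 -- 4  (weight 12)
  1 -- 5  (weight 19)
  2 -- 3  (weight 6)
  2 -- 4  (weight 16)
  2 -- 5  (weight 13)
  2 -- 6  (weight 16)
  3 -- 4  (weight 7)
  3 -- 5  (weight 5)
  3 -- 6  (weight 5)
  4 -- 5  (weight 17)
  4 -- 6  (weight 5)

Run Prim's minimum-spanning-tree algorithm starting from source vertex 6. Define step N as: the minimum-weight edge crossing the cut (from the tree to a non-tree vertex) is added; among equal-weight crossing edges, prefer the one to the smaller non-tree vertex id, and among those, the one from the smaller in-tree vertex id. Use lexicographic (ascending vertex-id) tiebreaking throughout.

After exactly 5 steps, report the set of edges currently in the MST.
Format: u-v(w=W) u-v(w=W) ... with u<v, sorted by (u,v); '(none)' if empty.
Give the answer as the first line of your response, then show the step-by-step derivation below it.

0-5(w=1) 2-3(w=6) 3-5(w=5) 3-6(w=5) 4-6(w=5)

step 1: add edge 3-6 (w=5); MST = {3-6(w=5)}
step 2: add edge 4-6 (w=5); MST = {3-6(w=5) 4-6(w=5)}
step 3: add edge 3-5 (w=5); MST = {3-5(w=5) 3-6(w=5) 4-6(w=5)}
step 4: add edge 0-5 (w=1); MST = {0-5(w=1) 3-5(w=5) 3-6(w=5) 4-6(w=5)}
step 5: add edge 2-3 (w=6); MST = {0-5(w=1) 2-3(w=6) 3-5(w=5) 3-6(w=5) 4-6(w=5)}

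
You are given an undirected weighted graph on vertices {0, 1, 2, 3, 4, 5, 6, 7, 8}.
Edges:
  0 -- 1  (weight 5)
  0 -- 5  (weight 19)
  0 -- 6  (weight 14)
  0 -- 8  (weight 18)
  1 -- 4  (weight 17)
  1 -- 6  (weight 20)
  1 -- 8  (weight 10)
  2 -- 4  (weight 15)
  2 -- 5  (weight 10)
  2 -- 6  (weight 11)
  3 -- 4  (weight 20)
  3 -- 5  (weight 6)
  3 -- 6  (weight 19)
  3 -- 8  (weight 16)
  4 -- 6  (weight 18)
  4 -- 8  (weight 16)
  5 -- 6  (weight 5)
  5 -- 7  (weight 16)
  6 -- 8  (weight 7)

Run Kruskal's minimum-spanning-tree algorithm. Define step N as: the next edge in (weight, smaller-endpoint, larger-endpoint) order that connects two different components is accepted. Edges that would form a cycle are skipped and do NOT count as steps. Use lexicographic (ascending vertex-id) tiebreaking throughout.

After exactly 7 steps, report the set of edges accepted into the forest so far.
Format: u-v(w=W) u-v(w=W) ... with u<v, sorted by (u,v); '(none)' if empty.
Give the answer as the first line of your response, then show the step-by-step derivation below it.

0-1(w=5) 1-8(w=10) 2-4(w=15) 2-5(w=10) 3-5(w=6) 5-6(w=5) 6-8(w=7)

step 1: add edge 0-1 (w=5); MST = {0-1(w=5)}
step 2: add edge 5-6 (w=5); MST = {0-1(w=5) 5-6(w=5)}
step 3: add edge 3-5 (w=6); MST = {0-1(w=5) 3-5(w=6) 5-6(w=5)}
step 4: add edge 6-8 (w=7); MST = {0-1(w=5) 3-5(w=6) 5-6(w=5) 6-8(w=7)}
step 5: add edge 1-8 (w=10); MST = {0-1(w=5) 1-8(w=10) 3-5(w=6) 5-6(w=5) 6-8(w=7)}
step 6: add edge 2-5 (w=10); MST = {0-1(w=5) 1-8(w=10) 2-5(w=10) 3-5(w=6) 5-6(w=5) 6-8(w=7)}
step 7: add edge 2-4 (w=15); MST = {0-1(w=5) 1-8(w=10) 2-4(w=15) 2-5(w=10) 3-5(w=6) 5-6(w=5) 6-8(w=7)}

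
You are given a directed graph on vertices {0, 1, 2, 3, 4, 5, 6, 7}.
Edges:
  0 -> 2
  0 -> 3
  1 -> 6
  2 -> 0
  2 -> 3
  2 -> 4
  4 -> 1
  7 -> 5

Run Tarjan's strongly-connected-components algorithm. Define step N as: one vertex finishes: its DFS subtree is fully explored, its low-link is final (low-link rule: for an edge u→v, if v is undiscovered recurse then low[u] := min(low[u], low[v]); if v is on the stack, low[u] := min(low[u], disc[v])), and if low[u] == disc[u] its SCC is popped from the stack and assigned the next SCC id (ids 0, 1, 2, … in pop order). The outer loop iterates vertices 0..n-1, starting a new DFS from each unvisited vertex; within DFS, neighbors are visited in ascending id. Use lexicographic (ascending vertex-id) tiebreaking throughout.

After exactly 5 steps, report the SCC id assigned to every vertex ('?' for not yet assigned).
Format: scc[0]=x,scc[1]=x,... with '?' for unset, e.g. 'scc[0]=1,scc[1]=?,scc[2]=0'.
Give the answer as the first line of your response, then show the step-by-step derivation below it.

scc[0]=?,scc[1]=2,scc[2]=?,scc[3]=0,scc[4]=3,scc[5]=?,scc[6]=1,scc[7]=?

step 1: low=(low[0]=0,low[1]=?,low[2]=0,low[3]=2,low[4]=?,low[5]=?,low[6]=?,low[7]=?); scc=(scc[0]=?,scc[1]=?,scc[2]=?,scc[3]=0,scc[4]=?,scc[5]=?,scc[6]=?,scc[7]=?)
step 2: low=(low[0]=0,low[1]=4,low[2]=0,low[3]=2,low[4]=3,low[5]=?,low[6]=5,low[7]=?); scc=(scc[0]=?,scc[1]=?,scc[2]=?,scc[3]=0,scc[4]=?,scc[5]=?,scc[6]=1,scc[7]=?)
step 3: low=(low[0]=0,low[1]=4,low[2]=0,low[3]=2,low[4]=3,low[5]=?,low[6]=5,low[7]=?); scc=(scc[0]=?,scc[1]=2,scc[2]=?,scc[3]=0,scc[4]=?,scc[5]=?,scc[6]=1,scc[7]=?)
step 4: low=(low[0]=0,low[1]=4,low[2]=0,low[3]=2,low[4]=3,low[5]=?,low[6]=5,low[7]=?); scc=(scc[0]=?,scc[1]=2,scc[2]=?,scc[3]=0,scc[4]=3,scc[5]=?,scc[6]=1,scc[7]=?)
step 5: low=(low[0]=0,low[1]=4,low[2]=0,low[3]=2,low[4]=3,low[5]=?,low[6]=5,low[7]=?); scc=(scc[0]=?,scc[1]=2,scc[2]=?,scc[3]=0,scc[4]=3,scc[5]=?,scc[6]=1,scc[7]=?)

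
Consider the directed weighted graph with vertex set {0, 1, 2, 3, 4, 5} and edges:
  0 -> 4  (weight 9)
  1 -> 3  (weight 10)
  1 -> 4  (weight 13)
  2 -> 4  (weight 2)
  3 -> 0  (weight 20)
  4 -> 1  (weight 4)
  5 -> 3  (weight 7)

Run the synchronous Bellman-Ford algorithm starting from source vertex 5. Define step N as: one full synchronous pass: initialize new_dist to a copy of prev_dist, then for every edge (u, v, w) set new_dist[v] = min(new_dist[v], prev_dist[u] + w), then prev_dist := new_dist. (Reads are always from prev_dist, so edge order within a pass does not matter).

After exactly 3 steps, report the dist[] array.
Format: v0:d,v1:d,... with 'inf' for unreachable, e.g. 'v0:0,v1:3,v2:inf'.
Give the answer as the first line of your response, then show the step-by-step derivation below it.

v0:27,v1:inf,v2:inf,v3:7,v4:36,v5:0

step 1: dist = v0:inf,v1:inf,v2:inf,v3:7,v4:inf,v5:0
step 2: dist = v0:27,v1:inf,v2:inf,v3:7,v4:inf,v5:0
step 3: dist = v0:27,v1:inf,v2:inf,v3:7,v4:36,v5:0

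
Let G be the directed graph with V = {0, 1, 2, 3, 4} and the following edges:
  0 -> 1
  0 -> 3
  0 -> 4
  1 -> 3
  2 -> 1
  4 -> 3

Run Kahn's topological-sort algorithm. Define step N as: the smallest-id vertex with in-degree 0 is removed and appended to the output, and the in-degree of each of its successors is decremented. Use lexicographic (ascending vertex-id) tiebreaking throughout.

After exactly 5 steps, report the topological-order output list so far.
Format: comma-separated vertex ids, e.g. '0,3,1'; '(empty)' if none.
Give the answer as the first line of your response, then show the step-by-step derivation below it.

0,2,1,4,3

step 1: output 0; order=[0]; indeg=(0,1,0,2,0)
step 2: output 2; order=[0,2]; indeg=(0,0,0,2,0)
step 3: output 1; order=[0,2,1]; indeg=(0,0,0,1,0)
step 4: output 4; order=[0,2,1,4]; indeg=(0,0,0,0,0)
step 5: output 3; order=[0,2,1,4,3]; indeg=(0,0,0,0,0)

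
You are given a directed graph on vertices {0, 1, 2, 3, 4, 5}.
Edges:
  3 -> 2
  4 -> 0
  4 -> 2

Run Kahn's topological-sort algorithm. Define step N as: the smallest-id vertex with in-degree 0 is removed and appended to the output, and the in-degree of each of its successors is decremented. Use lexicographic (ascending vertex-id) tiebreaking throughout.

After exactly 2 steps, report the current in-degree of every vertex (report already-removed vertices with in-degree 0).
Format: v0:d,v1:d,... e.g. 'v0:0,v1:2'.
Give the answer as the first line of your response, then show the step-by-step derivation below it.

v0:1,v1:0,v2:1,v3:0,v4:0,v5:0

step 1: output 1; order=[1]; indeg=(1,0,2,0,0,0)
step 2: output 3; order=[1,3]; indeg=(1,0,1,0,0,0)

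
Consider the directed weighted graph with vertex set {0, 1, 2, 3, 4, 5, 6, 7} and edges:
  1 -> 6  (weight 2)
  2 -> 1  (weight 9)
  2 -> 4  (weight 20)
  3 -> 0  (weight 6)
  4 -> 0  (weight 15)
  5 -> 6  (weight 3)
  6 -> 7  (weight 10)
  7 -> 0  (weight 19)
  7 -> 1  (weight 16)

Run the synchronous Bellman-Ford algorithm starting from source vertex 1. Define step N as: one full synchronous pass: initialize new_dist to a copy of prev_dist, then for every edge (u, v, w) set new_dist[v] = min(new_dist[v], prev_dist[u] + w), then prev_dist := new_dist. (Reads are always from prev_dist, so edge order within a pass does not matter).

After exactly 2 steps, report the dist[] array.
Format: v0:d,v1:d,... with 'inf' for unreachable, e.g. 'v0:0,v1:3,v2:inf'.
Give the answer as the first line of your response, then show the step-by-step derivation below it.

v0:inf,v1:0,v2:inf,v3:inf,v4:inf,v5:inf,v6:2,v7:12

step 1: dist = v0:inf,v1:0,v2:inf,v3:inf,v4:inf,v5:inf,v6:2,v7:inf
step 2: dist = v0:inf,v1:0,v2:inf,v3:inf,v4:inf,v5:inf,v6:2,v7:12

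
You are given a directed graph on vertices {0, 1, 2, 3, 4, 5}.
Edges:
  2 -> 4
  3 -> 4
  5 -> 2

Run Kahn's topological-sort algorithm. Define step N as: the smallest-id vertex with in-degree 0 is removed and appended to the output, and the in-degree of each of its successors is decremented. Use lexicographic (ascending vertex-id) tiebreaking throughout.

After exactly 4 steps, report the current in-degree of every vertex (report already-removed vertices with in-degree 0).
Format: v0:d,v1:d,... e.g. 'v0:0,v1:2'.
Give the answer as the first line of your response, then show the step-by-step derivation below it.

v0:0,v1:0,v2:0,v3:0,v4:1,v5:0

step 1: output 0; order=[0]; indeg=(0,0,1,0,2,0)
step 2: output 1; order=[0,1]; indeg=(0,0,1,0,2,0)
step 3: output 3; order=[0,1,3]; indeg=(0,0,1,0,1,0)
step 4: output 5; order=[0,1,3,5]; indeg=(0,0,0,0,1,0)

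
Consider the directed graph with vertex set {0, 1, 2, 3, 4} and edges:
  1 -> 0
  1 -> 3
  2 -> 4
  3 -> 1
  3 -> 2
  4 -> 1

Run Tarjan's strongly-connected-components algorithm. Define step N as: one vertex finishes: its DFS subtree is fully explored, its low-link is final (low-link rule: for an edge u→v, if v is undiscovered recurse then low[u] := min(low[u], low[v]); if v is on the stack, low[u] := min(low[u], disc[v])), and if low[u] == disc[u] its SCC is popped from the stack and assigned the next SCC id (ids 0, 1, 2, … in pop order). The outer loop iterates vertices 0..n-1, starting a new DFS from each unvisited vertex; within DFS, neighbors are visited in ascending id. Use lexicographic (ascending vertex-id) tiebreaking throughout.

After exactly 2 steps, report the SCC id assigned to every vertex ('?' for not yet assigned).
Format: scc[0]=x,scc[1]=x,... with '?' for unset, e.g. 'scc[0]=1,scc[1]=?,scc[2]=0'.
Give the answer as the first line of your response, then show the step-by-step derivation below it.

scc[0]=0,scc[1]=?,scc[2]=?,scc[3]=?,scc[4]=?

step 1: low=(low[0]=0,low[1]=?,low[2]=?,low[3]=?,low[4]=?); scc=(scc[0]=0,scc[1]=?,scc[2]=?,scc[3]=?,scc[4]=?)
step 2: low=(low[0]=0,low[1]=1,low[2]=3,low[3]=1,low[4]=1); scc=(scc[0]=0,scc[1]=?,scc[2]=?,scc[3]=?,scc[4]=?)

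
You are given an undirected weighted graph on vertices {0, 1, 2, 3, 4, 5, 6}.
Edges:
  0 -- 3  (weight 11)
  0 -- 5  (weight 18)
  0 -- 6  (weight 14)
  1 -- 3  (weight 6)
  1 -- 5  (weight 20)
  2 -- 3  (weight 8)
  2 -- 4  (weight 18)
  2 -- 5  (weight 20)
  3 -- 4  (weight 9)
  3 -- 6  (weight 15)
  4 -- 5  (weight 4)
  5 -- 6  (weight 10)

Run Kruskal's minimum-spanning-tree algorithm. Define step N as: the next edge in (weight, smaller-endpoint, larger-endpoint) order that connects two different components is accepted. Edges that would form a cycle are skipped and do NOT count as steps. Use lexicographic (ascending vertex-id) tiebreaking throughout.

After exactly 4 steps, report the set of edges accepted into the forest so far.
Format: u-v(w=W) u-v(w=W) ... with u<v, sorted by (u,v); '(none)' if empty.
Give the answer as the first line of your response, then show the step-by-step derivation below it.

1-3(w=6) 2-3(w=8) 3-4(w=9) 4-5(w=4)

step 1: add edge 4-5 (w=4); MST = {4-5(w=4)}
step 2: add edge 1-3 (w=6); MST = {1-3(w=6) 4-5(w=4)}
step 3: add edge 2-3 (w=8); MST = {1-3(w=6) 2-3(w=8) 4-5(w=4)}
step 4: add edge 3-4 (w=9); MST = {1-3(w=6) 2-3(w=8) 3-4(w=9) 4-5(w=4)}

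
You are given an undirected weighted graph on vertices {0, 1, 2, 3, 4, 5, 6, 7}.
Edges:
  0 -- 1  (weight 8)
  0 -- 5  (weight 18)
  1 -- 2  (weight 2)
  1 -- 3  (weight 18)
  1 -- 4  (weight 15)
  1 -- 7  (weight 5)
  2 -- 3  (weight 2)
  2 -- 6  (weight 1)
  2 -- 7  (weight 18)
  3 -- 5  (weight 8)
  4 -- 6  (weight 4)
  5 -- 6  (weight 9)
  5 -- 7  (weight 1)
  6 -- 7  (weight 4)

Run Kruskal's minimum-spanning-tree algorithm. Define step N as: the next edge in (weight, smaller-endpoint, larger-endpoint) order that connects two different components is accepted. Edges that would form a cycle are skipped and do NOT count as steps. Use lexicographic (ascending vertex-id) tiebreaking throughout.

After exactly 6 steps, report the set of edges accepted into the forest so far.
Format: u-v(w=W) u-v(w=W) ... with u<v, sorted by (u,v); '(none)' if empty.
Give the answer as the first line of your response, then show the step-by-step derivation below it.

1-2(w=2) 2-3(w=2) 2-6(w=1) 4-6(w=4) 5-7(w=1) 6-7(w=4)

step 1: add edge 2-6 (w=1); MST = {2-6(w=1)}
step 2: add edge 5-7 (w=1); MST = {2-6(w=1) 5-7(w=1)}
step 3: add edge 1-2 (w=2); MST = {1-2(w=2) 2-6(w=1) 5-7(w=1)}
step 4: add edge 2-3 (w=2); MST = {1-2(w=2) 2-3(w=2) 2-6(w=1) 5-7(w=1)}
step 5: add edge 4-6 (w=4); MST = {1-2(w=2) 2-3(w=2) 2-6(w=1) 4-6(w=4) 5-7(w=1)}
step 6: add edge 6-7 (w=4); MST = {1-2(w=2) 2-3(w=2) 2-6(w=1) 4-6(w=4) 5-7(w=1) 6-7(w=4)}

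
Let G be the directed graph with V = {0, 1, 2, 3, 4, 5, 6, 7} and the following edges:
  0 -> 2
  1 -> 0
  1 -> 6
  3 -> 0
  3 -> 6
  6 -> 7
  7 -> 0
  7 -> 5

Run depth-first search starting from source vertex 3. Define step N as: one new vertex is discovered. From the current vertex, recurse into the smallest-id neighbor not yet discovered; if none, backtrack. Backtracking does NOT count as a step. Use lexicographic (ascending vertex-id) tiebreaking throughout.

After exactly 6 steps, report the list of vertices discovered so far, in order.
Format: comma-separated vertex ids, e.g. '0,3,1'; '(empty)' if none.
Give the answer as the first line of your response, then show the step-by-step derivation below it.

3,0,2,6,7,5

step 1: discover 3; path=3; order=3
step 2: discover 0; path=3>0; order=3,0
step 3: discover 2; path=3>0>2; order=3,0,2
step 4: discover 6; path=3>6; order=3,0,2,6
step 5: discover 7; path=3>6>7; order=3,0,2,6,7
step 6: discover 5; path=3>6>7>5; order=3,0,2,6,7,5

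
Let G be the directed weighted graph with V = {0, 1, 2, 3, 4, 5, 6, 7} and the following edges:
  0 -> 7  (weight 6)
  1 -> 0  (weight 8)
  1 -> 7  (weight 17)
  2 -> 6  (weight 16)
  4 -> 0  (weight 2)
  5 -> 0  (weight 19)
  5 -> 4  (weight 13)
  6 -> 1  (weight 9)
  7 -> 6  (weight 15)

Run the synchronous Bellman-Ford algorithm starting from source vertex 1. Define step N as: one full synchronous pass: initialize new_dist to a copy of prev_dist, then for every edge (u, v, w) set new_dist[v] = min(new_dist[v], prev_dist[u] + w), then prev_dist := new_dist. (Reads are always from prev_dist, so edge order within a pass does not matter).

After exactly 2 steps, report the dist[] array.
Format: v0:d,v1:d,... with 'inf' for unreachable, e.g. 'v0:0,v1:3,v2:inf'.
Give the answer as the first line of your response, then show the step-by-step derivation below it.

v0:8,v1:0,v2:inf,v3:inf,v4:inf,v5:inf,v6:32,v7:14

step 1: dist = v0:8,v1:0,v2:inf,v3:inf,v4:inf,v5:inf,v6:inf,v7:17
step 2: dist = v0:8,v1:0,v2:inf,v3:inf,v4:inf,v5:inf,v6:32,v7:14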